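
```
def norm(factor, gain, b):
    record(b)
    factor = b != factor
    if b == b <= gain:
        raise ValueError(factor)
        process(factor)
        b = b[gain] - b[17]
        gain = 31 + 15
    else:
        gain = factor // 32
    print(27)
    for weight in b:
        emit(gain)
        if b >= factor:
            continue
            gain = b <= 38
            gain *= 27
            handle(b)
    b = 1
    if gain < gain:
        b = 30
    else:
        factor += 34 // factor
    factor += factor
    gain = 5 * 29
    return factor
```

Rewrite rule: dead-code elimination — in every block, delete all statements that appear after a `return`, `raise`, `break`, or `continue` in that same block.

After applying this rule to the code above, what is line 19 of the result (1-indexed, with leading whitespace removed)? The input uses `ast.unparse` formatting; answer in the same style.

Transformed code:
def norm(factor, gain, b):
    record(b)
    factor = b != factor
    if b == b <= gain:
        raise ValueError(factor)
    else:
        gain = factor // 32
    print(27)
    for weight in b:
        emit(gain)
        if b >= factor:
            continue
    b = 1
    if gain < gain:
        b = 30
    else:
        factor += 34 // factor
    factor += factor
    gain = 5 * 29
    return factor

gain = 5 * 29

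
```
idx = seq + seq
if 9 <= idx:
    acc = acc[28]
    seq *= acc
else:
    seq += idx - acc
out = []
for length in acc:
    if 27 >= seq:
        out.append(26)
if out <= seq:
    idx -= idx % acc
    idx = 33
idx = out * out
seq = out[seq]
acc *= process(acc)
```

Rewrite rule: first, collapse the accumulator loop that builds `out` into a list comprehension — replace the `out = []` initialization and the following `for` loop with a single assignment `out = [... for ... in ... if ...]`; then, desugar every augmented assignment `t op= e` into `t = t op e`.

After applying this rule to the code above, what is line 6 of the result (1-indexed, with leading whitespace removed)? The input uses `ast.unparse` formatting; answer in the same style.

seq = seq + (idx - acc)

Transformed code:
idx = seq + seq
if 9 <= idx:
    acc = acc[28]
    seq = seq * acc
else:
    seq = seq + (idx - acc)
out = [26 for length in acc if 27 >= seq]
if out <= seq:
    idx = idx - idx % acc
    idx = 33
idx = out * out
seq = out[seq]
acc = acc * process(acc)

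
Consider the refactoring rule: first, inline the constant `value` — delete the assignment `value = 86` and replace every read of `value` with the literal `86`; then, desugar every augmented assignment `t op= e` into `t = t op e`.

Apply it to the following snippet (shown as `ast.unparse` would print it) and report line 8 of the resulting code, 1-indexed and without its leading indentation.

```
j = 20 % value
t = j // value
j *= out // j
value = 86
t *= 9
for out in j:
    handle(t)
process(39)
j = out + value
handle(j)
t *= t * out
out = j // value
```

Transformed code:
j = 20 % 86
t = j // 86
j = j * (out // j)
t = t * 9
for out in j:
    handle(t)
process(39)
j = out + 86
handle(j)
t = t * (t * out)
out = j // 86

j = out + 86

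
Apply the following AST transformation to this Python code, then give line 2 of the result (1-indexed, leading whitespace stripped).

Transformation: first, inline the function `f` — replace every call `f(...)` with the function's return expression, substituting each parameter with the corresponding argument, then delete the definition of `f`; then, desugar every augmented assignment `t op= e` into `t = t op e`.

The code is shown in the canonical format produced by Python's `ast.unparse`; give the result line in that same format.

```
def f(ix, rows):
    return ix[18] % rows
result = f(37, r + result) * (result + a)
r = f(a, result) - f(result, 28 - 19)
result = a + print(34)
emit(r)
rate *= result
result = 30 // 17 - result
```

Transformed code:
result = 37[18] % (r + result) * (result + a)
r = a[18] % result - result[18] % (28 - 19)
result = a + print(34)
emit(r)
rate = rate * result
result = 30 // 17 - result

r = a[18] % result - result[18] % (28 - 19)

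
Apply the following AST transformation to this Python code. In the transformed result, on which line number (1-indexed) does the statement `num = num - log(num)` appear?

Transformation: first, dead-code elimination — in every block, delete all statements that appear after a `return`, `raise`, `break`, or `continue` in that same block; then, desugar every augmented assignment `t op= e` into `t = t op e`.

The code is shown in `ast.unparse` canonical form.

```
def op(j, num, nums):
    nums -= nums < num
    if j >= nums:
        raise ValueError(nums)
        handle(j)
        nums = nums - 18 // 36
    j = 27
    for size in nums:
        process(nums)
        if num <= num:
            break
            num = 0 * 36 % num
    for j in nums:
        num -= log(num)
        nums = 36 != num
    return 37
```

Transformed code:
def op(j, num, nums):
    nums = nums - (nums < num)
    if j >= nums:
        raise ValueError(nums)
    j = 27
    for size in nums:
        process(nums)
        if num <= num:
            break
    for j in nums:
        num = num - log(num)
        nums = 36 != num
    return 37

11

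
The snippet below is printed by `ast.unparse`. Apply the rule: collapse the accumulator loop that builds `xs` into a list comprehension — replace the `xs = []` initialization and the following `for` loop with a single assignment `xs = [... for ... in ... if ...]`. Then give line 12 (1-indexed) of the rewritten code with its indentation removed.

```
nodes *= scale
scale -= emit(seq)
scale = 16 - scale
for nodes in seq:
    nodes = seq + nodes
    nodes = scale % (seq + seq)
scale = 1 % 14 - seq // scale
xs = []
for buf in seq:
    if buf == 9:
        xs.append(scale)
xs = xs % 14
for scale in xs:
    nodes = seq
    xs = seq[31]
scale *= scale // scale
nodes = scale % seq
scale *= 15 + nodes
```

Transformed code:
nodes *= scale
scale -= emit(seq)
scale = 16 - scale
for nodes in seq:
    nodes = seq + nodes
    nodes = scale % (seq + seq)
scale = 1 % 14 - seq // scale
xs = [scale for buf in seq if buf == 9]
xs = xs % 14
for scale in xs:
    nodes = seq
    xs = seq[31]
scale *= scale // scale
nodes = scale % seq
scale *= 15 + nodes

xs = seq[31]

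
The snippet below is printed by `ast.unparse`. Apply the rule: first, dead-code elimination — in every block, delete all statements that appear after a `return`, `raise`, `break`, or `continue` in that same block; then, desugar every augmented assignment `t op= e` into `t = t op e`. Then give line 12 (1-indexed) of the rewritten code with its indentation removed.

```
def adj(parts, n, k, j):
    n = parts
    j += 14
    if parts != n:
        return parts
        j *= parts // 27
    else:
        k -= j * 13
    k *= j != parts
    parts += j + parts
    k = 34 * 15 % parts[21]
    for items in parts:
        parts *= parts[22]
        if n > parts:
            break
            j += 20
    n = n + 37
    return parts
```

Transformed code:
def adj(parts, n, k, j):
    n = parts
    j = j + 14
    if parts != n:
        return parts
    else:
        k = k - j * 13
    k = k * (j != parts)
    parts = parts + (j + parts)
    k = 34 * 15 % parts[21]
    for items in parts:
        parts = parts * parts[22]
        if n > parts:
            break
    n = n + 37
    return parts

parts = parts * parts[22]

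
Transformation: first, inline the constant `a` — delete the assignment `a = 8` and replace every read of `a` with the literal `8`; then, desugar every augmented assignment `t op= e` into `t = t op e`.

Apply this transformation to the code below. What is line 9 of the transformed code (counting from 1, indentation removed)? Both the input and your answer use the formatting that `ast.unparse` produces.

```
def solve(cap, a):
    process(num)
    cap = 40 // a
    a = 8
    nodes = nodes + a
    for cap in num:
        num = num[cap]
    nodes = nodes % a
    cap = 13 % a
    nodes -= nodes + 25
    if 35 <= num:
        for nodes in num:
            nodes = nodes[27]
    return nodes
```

Transformed code:
def solve(cap, a):
    process(num)
    cap = 40 // 8
    nodes = nodes + 8
    for cap in num:
        num = num[cap]
    nodes = nodes % 8
    cap = 13 % 8
    nodes = nodes - (nodes + 25)
    if 35 <= num:
        for nodes in num:
            nodes = nodes[27]
    return nodes

nodes = nodes - (nodes + 25)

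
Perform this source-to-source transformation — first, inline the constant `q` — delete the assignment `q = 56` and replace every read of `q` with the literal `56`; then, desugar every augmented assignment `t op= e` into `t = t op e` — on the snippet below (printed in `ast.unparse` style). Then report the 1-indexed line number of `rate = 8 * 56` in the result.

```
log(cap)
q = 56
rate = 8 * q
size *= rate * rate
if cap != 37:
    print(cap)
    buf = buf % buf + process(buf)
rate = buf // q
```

Transformed code:
log(cap)
rate = 8 * 56
size = size * (rate * rate)
if cap != 37:
    print(cap)
    buf = buf % buf + process(buf)
rate = buf // 56

2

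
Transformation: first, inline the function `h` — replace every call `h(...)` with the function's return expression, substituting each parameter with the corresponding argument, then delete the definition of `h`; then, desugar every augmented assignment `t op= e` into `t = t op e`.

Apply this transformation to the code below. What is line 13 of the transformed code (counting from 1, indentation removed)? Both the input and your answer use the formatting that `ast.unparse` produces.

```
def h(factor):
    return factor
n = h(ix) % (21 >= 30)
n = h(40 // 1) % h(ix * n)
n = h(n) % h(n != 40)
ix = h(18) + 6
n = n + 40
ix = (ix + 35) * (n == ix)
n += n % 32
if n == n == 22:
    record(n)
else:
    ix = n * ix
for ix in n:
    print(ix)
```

print(ix)

Transformed code:
n = ix % (21 >= 30)
n = 40 // 1 % (ix * n)
n = n % (n != 40)
ix = 18 + 6
n = n + 40
ix = (ix + 35) * (n == ix)
n = n + n % 32
if n == n == 22:
    record(n)
else:
    ix = n * ix
for ix in n:
    print(ix)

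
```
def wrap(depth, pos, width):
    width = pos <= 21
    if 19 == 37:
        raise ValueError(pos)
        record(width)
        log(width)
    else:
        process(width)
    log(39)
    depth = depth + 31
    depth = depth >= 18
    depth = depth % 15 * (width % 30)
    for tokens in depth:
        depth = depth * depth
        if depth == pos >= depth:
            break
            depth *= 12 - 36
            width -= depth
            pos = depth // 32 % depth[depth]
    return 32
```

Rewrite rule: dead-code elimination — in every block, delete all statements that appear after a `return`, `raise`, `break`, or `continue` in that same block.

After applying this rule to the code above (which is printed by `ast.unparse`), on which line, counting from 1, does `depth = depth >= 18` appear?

9

Transformed code:
def wrap(depth, pos, width):
    width = pos <= 21
    if 19 == 37:
        raise ValueError(pos)
    else:
        process(width)
    log(39)
    depth = depth + 31
    depth = depth >= 18
    depth = depth % 15 * (width % 30)
    for tokens in depth:
        depth = depth * depth
        if depth == pos >= depth:
            break
    return 32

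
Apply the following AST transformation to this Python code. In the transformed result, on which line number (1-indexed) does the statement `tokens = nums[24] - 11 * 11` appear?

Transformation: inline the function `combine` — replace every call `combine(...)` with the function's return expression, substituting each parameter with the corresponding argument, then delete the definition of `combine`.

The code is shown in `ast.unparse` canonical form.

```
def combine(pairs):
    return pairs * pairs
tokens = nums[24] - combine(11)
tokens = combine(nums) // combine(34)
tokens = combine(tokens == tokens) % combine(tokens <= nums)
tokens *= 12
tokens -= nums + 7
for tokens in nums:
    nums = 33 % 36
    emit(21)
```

Transformed code:
tokens = nums[24] - 11 * 11
tokens = nums * nums // (34 * 34)
tokens = (tokens == tokens) * (tokens == tokens) % ((tokens <= nums) * (tokens <= nums))
tokens *= 12
tokens -= nums + 7
for tokens in nums:
    nums = 33 % 36
    emit(21)

1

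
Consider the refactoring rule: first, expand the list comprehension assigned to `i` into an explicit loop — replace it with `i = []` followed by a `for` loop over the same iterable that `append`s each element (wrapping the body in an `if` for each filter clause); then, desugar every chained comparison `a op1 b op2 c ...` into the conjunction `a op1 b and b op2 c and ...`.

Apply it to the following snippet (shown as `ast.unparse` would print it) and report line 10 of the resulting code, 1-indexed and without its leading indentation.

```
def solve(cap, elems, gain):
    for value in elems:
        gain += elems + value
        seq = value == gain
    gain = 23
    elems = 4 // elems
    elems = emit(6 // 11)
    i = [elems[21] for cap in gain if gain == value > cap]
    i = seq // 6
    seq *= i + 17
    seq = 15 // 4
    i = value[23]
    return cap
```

if gain == value and value > cap:

Transformed code:
def solve(cap, elems, gain):
    for value in elems:
        gain += elems + value
        seq = value == gain
    gain = 23
    elems = 4 // elems
    elems = emit(6 // 11)
    i = []
    for cap in gain:
        if gain == value and value > cap:
            i.append(elems[21])
    i = seq // 6
    seq *= i + 17
    seq = 15 // 4
    i = value[23]
    return cap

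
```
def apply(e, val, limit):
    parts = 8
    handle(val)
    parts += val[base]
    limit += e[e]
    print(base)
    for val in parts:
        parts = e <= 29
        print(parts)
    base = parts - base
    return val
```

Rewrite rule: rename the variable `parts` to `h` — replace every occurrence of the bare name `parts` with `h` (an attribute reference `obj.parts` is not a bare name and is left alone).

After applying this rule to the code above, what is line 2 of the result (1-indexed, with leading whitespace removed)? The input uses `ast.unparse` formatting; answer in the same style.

h = 8

Transformed code:
def apply(e, val, limit):
    h = 8
    handle(val)
    h += val[base]
    limit += e[e]
    print(base)
    for val in h:
        h = e <= 29
        print(h)
    base = h - base
    return val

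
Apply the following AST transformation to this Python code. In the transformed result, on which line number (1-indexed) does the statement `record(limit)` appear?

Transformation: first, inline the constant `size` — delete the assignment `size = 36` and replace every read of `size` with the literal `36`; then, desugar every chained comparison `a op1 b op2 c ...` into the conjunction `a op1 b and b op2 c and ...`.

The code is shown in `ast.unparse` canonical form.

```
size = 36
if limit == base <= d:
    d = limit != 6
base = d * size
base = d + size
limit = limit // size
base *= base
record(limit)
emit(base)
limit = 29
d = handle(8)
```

7

Transformed code:
if limit == base and base <= d:
    d = limit != 6
base = d * 36
base = d + 36
limit = limit // 36
base *= base
record(limit)
emit(base)
limit = 29
d = handle(8)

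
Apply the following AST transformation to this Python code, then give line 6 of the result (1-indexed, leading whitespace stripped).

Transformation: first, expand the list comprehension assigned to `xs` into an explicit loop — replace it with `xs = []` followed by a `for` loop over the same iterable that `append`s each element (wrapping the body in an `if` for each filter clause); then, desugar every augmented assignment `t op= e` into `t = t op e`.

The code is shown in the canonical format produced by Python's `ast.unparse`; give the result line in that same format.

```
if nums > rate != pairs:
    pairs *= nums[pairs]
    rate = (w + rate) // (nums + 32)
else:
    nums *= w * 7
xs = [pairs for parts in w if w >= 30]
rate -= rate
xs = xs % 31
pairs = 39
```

xs = []

Transformed code:
if nums > rate != pairs:
    pairs = pairs * nums[pairs]
    rate = (w + rate) // (nums + 32)
else:
    nums = nums * (w * 7)
xs = []
for parts in w:
    if w >= 30:
        xs.append(pairs)
rate = rate - rate
xs = xs % 31
pairs = 39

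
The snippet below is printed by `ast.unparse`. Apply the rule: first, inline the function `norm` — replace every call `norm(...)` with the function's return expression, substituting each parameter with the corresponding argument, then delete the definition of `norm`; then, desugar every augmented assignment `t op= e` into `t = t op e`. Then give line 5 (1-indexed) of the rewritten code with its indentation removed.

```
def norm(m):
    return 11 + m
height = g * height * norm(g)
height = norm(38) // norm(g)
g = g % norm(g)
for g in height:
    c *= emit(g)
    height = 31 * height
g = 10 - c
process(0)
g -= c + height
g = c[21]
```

Transformed code:
height = g * height * (11 + g)
height = (11 + 38) // (11 + g)
g = g % (11 + g)
for g in height:
    c = c * emit(g)
    height = 31 * height
g = 10 - c
process(0)
g = g - (c + height)
g = c[21]

c = c * emit(g)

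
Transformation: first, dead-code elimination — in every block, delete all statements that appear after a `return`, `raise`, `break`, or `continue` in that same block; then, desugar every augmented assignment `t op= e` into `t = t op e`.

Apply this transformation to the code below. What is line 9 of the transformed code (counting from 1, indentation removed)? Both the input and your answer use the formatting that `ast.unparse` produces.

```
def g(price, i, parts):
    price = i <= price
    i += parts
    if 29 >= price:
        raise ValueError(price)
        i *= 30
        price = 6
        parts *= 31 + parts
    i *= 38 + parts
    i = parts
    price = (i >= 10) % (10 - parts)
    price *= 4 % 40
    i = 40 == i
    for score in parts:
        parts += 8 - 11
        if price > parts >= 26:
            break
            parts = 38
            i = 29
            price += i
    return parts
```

Transformed code:
def g(price, i, parts):
    price = i <= price
    i = i + parts
    if 29 >= price:
        raise ValueError(price)
    i = i * (38 + parts)
    i = parts
    price = (i >= 10) % (10 - parts)
    price = price * (4 % 40)
    i = 40 == i
    for score in parts:
        parts = parts + (8 - 11)
        if price > parts >= 26:
            break
    return parts

price = price * (4 % 40)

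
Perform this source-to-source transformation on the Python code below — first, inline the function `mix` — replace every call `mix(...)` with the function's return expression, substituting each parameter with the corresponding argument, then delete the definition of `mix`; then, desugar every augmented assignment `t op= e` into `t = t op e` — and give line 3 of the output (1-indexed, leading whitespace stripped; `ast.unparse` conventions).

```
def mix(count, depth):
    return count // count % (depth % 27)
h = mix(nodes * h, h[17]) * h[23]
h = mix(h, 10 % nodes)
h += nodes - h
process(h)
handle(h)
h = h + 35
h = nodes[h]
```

Transformed code:
h = nodes * h // (nodes * h) % (h[17] % 27) * h[23]
h = h // h % (10 % nodes % 27)
h = h + (nodes - h)
process(h)
handle(h)
h = h + 35
h = nodes[h]

h = h + (nodes - h)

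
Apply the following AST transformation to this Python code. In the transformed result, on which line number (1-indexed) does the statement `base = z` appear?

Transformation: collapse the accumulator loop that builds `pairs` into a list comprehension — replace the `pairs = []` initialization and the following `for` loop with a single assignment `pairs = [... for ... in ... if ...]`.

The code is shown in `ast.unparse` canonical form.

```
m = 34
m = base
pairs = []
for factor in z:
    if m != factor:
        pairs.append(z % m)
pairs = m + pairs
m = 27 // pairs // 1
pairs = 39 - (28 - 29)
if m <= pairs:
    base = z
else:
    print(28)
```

8

Transformed code:
m = 34
m = base
pairs = [z % m for factor in z if m != factor]
pairs = m + pairs
m = 27 // pairs // 1
pairs = 39 - (28 - 29)
if m <= pairs:
    base = z
else:
    print(28)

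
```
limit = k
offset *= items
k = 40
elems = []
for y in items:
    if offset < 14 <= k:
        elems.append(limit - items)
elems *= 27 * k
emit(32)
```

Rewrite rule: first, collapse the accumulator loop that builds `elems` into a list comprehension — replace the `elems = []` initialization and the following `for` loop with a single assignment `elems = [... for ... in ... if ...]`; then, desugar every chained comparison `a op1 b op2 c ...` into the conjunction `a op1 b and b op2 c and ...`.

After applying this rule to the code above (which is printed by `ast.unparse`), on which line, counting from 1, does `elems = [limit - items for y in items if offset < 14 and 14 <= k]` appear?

4

Transformed code:
limit = k
offset *= items
k = 40
elems = [limit - items for y in items if offset < 14 and 14 <= k]
elems *= 27 * k
emit(32)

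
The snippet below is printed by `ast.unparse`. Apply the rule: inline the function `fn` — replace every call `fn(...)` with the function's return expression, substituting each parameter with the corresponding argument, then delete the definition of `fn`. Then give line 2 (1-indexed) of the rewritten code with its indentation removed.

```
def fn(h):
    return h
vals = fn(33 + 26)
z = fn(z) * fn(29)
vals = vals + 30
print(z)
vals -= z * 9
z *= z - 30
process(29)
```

Transformed code:
vals = 33 + 26
z = z * 29
vals = vals + 30
print(z)
vals -= z * 9
z *= z - 30
process(29)

z = z * 29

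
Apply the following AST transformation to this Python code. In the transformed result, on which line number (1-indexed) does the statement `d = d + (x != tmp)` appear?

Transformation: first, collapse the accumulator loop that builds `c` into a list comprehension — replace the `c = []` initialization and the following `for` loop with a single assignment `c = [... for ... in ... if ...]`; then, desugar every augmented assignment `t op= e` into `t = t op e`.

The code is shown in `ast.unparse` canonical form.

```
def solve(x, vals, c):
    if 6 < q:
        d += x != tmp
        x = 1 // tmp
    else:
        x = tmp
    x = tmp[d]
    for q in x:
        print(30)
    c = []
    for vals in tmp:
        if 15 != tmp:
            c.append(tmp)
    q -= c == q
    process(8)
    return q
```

Transformed code:
def solve(x, vals, c):
    if 6 < q:
        d = d + (x != tmp)
        x = 1 // tmp
    else:
        x = tmp
    x = tmp[d]
    for q in x:
        print(30)
    c = [tmp for vals in tmp if 15 != tmp]
    q = q - (c == q)
    process(8)
    return q

3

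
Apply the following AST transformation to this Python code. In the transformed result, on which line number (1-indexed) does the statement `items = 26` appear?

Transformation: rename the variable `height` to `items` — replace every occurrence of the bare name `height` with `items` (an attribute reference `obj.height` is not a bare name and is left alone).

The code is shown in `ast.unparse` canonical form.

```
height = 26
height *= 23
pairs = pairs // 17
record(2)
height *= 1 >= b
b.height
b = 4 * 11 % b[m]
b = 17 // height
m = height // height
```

1

Transformed code:
items = 26
items *= 23
pairs = pairs // 17
record(2)
items *= 1 >= b
b.height
b = 4 * 11 % b[m]
b = 17 // items
m = items // items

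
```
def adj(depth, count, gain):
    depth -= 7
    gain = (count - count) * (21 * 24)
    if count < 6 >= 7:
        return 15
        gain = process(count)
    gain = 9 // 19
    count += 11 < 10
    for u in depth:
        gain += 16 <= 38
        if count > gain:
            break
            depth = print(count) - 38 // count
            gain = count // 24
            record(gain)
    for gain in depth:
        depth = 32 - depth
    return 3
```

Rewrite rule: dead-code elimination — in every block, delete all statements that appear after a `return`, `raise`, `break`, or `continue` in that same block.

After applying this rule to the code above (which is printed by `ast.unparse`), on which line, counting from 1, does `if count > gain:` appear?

Transformed code:
def adj(depth, count, gain):
    depth -= 7
    gain = (count - count) * (21 * 24)
    if count < 6 >= 7:
        return 15
    gain = 9 // 19
    count += 11 < 10
    for u in depth:
        gain += 16 <= 38
        if count > gain:
            break
    for gain in depth:
        depth = 32 - depth
    return 3

10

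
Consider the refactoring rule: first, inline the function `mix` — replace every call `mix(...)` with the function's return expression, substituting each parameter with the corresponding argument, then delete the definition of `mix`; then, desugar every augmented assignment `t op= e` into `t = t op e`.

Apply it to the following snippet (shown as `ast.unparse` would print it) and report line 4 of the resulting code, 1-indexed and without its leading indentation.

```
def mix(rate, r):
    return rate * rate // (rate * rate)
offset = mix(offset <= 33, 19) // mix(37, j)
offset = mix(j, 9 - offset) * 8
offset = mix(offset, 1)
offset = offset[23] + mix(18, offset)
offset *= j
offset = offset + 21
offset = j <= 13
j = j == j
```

Transformed code:
offset = (offset <= 33) * (offset <= 33) // ((offset <= 33) * (offset <= 33)) // (37 * 37 // (37 * 37))
offset = j * j // (j * j) * 8
offset = offset * offset // (offset * offset)
offset = offset[23] + 18 * 18 // (18 * 18)
offset = offset * j
offset = offset + 21
offset = j <= 13
j = j == j

offset = offset[23] + 18 * 18 // (18 * 18)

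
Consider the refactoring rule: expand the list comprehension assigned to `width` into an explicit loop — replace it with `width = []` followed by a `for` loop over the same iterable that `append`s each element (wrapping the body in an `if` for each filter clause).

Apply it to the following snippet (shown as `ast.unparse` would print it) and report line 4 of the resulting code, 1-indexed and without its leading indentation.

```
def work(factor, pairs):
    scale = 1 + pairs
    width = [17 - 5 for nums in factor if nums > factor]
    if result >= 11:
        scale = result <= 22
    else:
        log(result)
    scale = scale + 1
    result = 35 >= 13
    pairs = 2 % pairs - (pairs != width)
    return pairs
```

Transformed code:
def work(factor, pairs):
    scale = 1 + pairs
    width = []
    for nums in factor:
        if nums > factor:
            width.append(17 - 5)
    if result >= 11:
        scale = result <= 22
    else:
        log(result)
    scale = scale + 1
    result = 35 >= 13
    pairs = 2 % pairs - (pairs != width)
    return pairs

for nums in factor:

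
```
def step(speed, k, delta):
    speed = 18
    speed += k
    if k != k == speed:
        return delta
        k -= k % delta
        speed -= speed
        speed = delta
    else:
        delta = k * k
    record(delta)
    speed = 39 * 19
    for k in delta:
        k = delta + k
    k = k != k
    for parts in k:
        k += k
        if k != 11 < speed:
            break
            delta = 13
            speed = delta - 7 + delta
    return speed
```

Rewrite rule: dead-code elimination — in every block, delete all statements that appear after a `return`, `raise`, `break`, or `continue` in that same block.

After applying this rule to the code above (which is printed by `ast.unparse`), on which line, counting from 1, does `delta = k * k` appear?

Transformed code:
def step(speed, k, delta):
    speed = 18
    speed += k
    if k != k == speed:
        return delta
    else:
        delta = k * k
    record(delta)
    speed = 39 * 19
    for k in delta:
        k = delta + k
    k = k != k
    for parts in k:
        k += k
        if k != 11 < speed:
            break
    return speed

7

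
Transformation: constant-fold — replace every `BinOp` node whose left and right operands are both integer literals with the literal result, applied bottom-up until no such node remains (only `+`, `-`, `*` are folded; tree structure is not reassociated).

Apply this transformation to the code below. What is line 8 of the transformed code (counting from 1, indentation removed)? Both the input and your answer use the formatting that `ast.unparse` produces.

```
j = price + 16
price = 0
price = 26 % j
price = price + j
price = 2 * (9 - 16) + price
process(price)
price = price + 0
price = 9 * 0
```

Transformed code:
j = price + 16
price = 0
price = 26 % j
price = price + j
price = -14 + price
process(price)
price = price + 0
price = 0

price = 0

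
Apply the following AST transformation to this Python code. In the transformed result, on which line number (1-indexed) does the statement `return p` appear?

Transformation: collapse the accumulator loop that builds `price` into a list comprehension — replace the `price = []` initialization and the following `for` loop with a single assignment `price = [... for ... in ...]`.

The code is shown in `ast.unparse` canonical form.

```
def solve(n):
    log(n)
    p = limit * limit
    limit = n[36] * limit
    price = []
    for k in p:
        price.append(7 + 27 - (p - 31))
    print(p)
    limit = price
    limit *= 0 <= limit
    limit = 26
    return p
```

10

Transformed code:
def solve(n):
    log(n)
    p = limit * limit
    limit = n[36] * limit
    price = [7 + 27 - (p - 31) for k in p]
    print(p)
    limit = price
    limit *= 0 <= limit
    limit = 26
    return p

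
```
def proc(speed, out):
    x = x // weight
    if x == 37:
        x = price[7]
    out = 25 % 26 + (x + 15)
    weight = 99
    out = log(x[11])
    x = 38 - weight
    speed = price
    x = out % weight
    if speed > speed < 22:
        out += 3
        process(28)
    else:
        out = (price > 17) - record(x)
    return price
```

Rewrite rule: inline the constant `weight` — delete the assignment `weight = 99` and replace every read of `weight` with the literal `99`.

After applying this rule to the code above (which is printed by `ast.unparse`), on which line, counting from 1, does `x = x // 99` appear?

2

Transformed code:
def proc(speed, out):
    x = x // 99
    if x == 37:
        x = price[7]
    out = 25 % 26 + (x + 15)
    out = log(x[11])
    x = 38 - 99
    speed = price
    x = out % 99
    if speed > speed < 22:
        out += 3
        process(28)
    else:
        out = (price > 17) - record(x)
    return price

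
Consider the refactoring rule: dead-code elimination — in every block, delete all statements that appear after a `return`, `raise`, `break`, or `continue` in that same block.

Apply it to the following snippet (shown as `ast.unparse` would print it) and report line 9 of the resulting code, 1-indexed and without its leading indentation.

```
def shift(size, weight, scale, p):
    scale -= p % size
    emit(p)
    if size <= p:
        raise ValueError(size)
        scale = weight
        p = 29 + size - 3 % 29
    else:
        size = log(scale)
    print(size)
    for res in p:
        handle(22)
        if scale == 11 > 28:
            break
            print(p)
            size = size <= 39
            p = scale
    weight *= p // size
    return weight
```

Transformed code:
def shift(size, weight, scale, p):
    scale -= p % size
    emit(p)
    if size <= p:
        raise ValueError(size)
    else:
        size = log(scale)
    print(size)
    for res in p:
        handle(22)
        if scale == 11 > 28:
            break
    weight *= p // size
    return weight

for res in p:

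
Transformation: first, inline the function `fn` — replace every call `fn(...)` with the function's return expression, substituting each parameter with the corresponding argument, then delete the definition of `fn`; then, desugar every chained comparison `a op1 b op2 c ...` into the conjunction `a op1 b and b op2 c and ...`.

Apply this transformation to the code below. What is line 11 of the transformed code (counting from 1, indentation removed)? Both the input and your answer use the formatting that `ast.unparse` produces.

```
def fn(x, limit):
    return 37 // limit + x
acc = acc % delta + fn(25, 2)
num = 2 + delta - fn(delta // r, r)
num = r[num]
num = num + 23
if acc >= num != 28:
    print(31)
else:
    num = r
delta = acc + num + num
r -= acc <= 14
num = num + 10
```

num = num + 10

Transformed code:
acc = acc % delta + (37 // 2 + 25)
num = 2 + delta - (37 // r + delta // r)
num = r[num]
num = num + 23
if acc >= num and num != 28:
    print(31)
else:
    num = r
delta = acc + num + num
r -= acc <= 14
num = num + 10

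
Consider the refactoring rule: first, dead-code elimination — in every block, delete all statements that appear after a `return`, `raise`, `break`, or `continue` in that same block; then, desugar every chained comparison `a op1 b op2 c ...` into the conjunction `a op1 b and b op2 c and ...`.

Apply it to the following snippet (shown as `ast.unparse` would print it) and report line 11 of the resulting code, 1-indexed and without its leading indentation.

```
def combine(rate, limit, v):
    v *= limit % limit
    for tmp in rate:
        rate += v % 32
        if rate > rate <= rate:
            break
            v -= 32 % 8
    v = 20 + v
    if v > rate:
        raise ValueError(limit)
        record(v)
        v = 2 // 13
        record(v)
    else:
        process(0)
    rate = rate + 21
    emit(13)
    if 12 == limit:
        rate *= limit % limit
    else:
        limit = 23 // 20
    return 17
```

process(0)

Transformed code:
def combine(rate, limit, v):
    v *= limit % limit
    for tmp in rate:
        rate += v % 32
        if rate > rate and rate <= rate:
            break
    v = 20 + v
    if v > rate:
        raise ValueError(limit)
    else:
        process(0)
    rate = rate + 21
    emit(13)
    if 12 == limit:
        rate *= limit % limit
    else:
        limit = 23 // 20
    return 17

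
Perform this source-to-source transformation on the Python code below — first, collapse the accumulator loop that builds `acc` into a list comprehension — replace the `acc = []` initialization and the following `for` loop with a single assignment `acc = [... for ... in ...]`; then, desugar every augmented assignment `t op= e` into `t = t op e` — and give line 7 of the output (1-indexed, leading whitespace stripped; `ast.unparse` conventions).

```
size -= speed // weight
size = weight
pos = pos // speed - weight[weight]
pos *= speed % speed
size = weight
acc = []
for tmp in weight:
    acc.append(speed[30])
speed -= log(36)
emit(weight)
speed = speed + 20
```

speed = speed - log(36)

Transformed code:
size = size - speed // weight
size = weight
pos = pos // speed - weight[weight]
pos = pos * (speed % speed)
size = weight
acc = [speed[30] for tmp in weight]
speed = speed - log(36)
emit(weight)
speed = speed + 20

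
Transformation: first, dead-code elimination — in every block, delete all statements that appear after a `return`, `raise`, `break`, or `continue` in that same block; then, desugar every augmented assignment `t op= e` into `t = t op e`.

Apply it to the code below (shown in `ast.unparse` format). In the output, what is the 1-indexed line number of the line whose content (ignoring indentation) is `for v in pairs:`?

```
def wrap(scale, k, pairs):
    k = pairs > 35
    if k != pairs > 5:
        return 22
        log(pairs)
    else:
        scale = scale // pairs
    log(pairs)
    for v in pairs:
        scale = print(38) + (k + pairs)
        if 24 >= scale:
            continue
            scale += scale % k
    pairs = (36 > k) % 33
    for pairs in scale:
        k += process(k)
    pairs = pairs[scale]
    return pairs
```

Transformed code:
def wrap(scale, k, pairs):
    k = pairs > 35
    if k != pairs > 5:
        return 22
    else:
        scale = scale // pairs
    log(pairs)
    for v in pairs:
        scale = print(38) + (k + pairs)
        if 24 >= scale:
            continue
    pairs = (36 > k) % 33
    for pairs in scale:
        k = k + process(k)
    pairs = pairs[scale]
    return pairs

8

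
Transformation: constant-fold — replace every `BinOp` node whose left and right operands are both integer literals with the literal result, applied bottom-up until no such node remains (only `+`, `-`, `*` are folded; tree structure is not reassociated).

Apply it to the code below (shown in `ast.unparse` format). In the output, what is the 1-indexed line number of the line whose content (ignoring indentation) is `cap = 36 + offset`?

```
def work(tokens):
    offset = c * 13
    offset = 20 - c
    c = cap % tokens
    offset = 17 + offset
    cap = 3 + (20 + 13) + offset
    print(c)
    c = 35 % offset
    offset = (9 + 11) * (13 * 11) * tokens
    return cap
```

6

Transformed code:
def work(tokens):
    offset = c * 13
    offset = 20 - c
    c = cap % tokens
    offset = 17 + offset
    cap = 36 + offset
    print(c)
    c = 35 % offset
    offset = 2860 * tokens
    return cap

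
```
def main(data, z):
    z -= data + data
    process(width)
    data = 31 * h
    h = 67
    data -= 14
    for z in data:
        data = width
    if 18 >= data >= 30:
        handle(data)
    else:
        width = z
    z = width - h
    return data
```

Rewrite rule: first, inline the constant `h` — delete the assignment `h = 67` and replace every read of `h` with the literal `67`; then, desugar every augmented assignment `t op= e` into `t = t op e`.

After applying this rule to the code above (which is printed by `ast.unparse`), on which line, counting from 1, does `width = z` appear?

11

Transformed code:
def main(data, z):
    z = z - (data + data)
    process(width)
    data = 31 * 67
    data = data - 14
    for z in data:
        data = width
    if 18 >= data >= 30:
        handle(data)
    else:
        width = z
    z = width - 67
    return data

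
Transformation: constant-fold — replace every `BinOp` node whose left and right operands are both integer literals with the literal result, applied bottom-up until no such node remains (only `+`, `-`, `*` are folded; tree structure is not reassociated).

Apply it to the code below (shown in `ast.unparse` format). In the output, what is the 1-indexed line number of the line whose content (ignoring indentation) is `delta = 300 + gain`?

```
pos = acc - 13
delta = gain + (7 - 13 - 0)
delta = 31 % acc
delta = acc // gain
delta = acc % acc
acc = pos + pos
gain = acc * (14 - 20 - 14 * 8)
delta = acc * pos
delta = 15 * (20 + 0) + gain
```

Transformed code:
pos = acc - 13
delta = gain + -6
delta = 31 % acc
delta = acc // gain
delta = acc % acc
acc = pos + pos
gain = acc * -118
delta = acc * pos
delta = 300 + gain

9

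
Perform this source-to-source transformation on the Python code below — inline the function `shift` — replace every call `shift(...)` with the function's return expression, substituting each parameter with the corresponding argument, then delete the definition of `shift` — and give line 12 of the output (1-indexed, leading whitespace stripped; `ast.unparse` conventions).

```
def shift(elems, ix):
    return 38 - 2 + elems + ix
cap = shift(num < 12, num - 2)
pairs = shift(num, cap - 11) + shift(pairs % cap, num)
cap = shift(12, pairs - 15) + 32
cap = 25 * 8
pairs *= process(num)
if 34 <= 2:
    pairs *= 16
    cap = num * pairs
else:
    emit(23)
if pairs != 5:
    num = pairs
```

Transformed code:
cap = 38 - 2 + (num < 12) + (num - 2)
pairs = 38 - 2 + num + (cap - 11) + (38 - 2 + pairs % cap + num)
cap = 38 - 2 + 12 + (pairs - 15) + 32
cap = 25 * 8
pairs *= process(num)
if 34 <= 2:
    pairs *= 16
    cap = num * pairs
else:
    emit(23)
if pairs != 5:
    num = pairs

num = pairs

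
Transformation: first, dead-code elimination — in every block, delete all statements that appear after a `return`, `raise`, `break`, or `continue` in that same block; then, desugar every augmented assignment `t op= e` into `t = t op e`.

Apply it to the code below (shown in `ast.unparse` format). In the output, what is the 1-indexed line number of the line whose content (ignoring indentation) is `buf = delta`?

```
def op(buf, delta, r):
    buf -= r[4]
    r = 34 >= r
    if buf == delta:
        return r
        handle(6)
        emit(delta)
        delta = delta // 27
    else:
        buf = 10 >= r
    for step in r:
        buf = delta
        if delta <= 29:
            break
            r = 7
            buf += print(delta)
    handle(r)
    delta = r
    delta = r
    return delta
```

9

Transformed code:
def op(buf, delta, r):
    buf = buf - r[4]
    r = 34 >= r
    if buf == delta:
        return r
    else:
        buf = 10 >= r
    for step in r:
        buf = delta
        if delta <= 29:
            break
    handle(r)
    delta = r
    delta = r
    return delta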